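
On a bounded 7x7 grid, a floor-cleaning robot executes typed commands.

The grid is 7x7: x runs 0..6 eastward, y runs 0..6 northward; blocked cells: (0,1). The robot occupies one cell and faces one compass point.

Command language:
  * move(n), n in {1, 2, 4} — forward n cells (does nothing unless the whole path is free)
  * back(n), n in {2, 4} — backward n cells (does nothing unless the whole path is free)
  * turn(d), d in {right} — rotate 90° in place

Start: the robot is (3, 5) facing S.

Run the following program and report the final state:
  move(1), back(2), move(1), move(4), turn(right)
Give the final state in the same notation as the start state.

(3, 1) facing W

initial: (3, 5) facing S
1. move(1) → (3, 4) facing S
2. back(2) → (3, 6) facing S
3. move(1) → (3, 5) facing S
4. move(4) → (3, 1) facing S
5. turn(right) → (3, 1) facing W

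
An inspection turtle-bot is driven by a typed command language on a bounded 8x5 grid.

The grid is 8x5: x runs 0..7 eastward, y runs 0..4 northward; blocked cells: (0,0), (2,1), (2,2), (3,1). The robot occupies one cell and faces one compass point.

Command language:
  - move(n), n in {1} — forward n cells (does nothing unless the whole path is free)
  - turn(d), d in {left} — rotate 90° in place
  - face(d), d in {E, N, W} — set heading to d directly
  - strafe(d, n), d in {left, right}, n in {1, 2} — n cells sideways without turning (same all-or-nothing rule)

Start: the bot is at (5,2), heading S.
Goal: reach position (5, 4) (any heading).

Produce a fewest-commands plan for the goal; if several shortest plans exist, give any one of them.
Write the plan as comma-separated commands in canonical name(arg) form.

turn(left), strafe(left, 2)

begin: at (5,2), heading S
step 1 (turn(left)): at (5,2), heading E
step 2 (strafe(left, 2)): at (5,4), heading E
shorter routes all fall short; 2 is best.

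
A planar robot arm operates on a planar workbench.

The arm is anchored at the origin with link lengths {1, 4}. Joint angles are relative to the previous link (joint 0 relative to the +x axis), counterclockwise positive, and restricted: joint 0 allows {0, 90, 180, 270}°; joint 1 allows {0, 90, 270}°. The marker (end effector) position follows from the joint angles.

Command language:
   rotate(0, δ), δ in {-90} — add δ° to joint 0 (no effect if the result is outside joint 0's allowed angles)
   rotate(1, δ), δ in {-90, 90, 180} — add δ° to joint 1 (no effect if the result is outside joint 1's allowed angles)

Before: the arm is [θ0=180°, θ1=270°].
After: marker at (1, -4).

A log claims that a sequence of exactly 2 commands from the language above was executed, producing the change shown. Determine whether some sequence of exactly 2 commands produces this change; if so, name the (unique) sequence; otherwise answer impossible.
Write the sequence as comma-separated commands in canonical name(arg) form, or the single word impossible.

rotate(0, -90), rotate(0, -90)

start: [θ0=180°, θ1=270°]
[1] after rotate(0, -90): [θ0=90°, θ1=270°]
[2] after rotate(0, -90): [θ0=0°, θ1=270°]
uniquely the one of 16 2-step routes that fits.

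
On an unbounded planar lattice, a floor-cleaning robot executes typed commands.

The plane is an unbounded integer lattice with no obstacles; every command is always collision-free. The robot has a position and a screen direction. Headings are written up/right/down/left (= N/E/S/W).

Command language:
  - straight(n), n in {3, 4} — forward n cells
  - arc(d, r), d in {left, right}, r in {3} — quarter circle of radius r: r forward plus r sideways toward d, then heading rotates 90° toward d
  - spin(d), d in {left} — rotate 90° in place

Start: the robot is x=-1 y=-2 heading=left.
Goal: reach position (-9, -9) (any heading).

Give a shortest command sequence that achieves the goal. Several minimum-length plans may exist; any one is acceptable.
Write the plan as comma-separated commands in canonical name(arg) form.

straight(4), straight(4), spin(left), straight(3), straight(4)

from: x=-1 y=-2 heading=left
1. straight(4) → x=-5 y=-2 heading=left
2. straight(4) → x=-9 y=-2 heading=left
3. spin(left) → x=-9 y=-2 heading=down
4. straight(3) → x=-9 y=-5 heading=down
5. straight(4) → x=-9 y=-9 heading=down
shorter routes all fall short; 5 is best.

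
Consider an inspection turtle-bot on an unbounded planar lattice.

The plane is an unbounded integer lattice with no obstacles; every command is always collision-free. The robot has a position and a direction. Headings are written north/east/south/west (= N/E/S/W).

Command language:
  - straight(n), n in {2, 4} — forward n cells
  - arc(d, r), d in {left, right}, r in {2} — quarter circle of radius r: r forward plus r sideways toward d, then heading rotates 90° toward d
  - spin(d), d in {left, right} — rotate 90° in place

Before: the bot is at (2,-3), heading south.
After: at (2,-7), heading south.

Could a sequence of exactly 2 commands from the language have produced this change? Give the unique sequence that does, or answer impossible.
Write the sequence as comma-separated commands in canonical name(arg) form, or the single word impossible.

key: still facing S at the end — nothing in the sequence rotates
start: at (2,-3), heading south
t=1 straight(2) ⇒ at (2,-5), heading south
t=2 straight(2) ⇒ at (2,-7), heading south
uniquely the one of 36 2-step routes that fits.

straight(2), straight(2)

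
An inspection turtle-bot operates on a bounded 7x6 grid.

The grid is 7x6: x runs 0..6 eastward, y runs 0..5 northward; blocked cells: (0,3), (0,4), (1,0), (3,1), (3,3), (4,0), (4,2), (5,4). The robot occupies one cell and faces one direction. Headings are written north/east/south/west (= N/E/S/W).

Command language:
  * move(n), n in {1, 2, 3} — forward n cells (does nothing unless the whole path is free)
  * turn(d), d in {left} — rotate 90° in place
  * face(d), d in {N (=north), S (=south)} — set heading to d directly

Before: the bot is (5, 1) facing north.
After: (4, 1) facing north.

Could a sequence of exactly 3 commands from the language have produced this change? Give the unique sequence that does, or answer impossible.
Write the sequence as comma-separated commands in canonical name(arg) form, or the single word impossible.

turn(left), move(1), face(N)

key: running face(N) before turn(left) would end elsewhere — order is forced
begin: (5, 1) facing north
[1] after turn(left): (5, 1) facing west
[2] after move(1): (4, 1) facing west
[3] after face(N): (4, 1) facing north
uniquely the one of 216 3-step routes that fits.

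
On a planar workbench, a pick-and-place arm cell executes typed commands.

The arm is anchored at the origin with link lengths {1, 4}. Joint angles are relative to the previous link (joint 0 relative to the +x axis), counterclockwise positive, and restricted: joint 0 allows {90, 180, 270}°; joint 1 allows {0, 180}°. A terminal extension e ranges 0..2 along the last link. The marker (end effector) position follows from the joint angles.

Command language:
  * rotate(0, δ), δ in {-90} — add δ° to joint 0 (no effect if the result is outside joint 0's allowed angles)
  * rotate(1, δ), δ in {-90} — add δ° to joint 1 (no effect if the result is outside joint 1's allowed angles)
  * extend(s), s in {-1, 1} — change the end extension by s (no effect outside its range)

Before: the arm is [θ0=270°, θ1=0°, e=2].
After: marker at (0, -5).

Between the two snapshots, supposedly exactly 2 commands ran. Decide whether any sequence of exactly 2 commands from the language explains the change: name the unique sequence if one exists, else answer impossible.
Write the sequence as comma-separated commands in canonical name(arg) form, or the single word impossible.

extend(-1), extend(-1)

begin: [θ0=270°, θ1=0°, e=2]
[1] after extend(-1): [θ0=270°, θ1=0°, e=1]
[2] after extend(-1): [θ0=270°, θ1=0°, e=0]
no rival 2-sequence matches.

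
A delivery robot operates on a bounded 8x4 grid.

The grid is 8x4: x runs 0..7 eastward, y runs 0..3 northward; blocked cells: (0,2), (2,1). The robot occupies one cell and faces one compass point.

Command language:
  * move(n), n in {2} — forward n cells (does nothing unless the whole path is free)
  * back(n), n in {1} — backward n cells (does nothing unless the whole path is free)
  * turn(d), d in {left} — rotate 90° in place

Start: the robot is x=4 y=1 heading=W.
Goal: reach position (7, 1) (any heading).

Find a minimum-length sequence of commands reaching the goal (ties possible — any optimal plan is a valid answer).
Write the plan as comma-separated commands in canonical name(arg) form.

t0: x=4 y=1 heading=W
step 1 (back(1)): x=5 y=1 heading=W
step 2 (back(1)): x=6 y=1 heading=W
step 3 (back(1)): x=7 y=1 heading=W
minimal: 3 command(s), checked below 3.

back(1), back(1), back(1)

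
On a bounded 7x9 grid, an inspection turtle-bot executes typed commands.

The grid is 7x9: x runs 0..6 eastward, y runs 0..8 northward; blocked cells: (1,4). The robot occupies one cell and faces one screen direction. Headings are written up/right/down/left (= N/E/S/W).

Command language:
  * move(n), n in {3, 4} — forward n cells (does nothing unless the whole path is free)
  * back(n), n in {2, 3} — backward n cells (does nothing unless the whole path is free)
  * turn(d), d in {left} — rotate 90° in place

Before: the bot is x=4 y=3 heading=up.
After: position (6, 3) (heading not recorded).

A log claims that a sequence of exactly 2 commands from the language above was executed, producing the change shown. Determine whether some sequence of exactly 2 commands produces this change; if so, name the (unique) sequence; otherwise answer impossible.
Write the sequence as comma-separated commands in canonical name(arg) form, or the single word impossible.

turn(left), back(2)

key: running back(2) before turn(left) would end elsewhere — order is forced
begin: x=4 y=3 heading=up
[1] after turn(left): x=4 y=3 heading=left
[2] after back(2): x=6 y=3 heading=left
no other 2-command option fits: unique.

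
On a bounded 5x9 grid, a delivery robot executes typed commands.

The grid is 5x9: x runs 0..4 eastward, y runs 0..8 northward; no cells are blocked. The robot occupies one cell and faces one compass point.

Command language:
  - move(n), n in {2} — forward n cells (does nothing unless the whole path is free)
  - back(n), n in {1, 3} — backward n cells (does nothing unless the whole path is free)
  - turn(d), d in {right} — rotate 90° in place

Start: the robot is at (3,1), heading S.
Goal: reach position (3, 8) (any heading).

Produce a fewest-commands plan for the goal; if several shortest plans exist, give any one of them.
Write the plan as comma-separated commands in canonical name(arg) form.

back(1), back(3), back(3)

begin: at (3,1), heading S
t=1 back(1) ⇒ at (3,2), heading S
t=2 back(3) ⇒ at (3,5), heading S
t=3 back(3) ⇒ at (3,8), heading S
no 2-step plan works, so 3 is optimal.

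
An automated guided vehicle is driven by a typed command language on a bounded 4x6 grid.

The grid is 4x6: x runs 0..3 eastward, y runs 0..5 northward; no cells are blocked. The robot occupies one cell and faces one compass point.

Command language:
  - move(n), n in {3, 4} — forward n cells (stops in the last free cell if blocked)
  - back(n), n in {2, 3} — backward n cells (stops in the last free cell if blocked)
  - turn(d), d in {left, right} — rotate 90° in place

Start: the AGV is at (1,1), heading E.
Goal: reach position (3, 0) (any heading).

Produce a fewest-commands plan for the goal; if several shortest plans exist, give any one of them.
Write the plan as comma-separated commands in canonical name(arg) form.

initial: at (1,1), heading E
[1] after move(4): at (3,1), heading E
[2] after turn(right): at (3,1), heading S
[3] after move(4): at (3,0), heading S
minimal: 3 command(s), checked below 3.

move(4), turn(right), move(4)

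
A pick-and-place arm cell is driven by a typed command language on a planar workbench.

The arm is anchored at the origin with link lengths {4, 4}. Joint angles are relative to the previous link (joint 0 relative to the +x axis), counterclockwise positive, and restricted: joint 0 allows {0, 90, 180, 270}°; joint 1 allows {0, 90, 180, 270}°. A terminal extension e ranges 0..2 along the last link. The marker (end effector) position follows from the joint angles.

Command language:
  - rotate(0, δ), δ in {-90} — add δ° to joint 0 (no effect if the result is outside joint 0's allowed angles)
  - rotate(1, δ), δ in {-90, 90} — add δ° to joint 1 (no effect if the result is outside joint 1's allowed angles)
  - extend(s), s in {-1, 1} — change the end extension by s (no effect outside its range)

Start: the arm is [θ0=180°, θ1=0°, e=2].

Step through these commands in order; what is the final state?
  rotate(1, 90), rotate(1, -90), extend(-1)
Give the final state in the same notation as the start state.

[θ0=180°, θ1=0°, e=1]

from: [θ0=180°, θ1=0°, e=2]
step 1 (rotate(1, 90)): [θ0=180°, θ1=90°, e=2]
step 2 (rotate(1, -90)): [θ0=180°, θ1=0°, e=2]
step 3 (extend(-1)): [θ0=180°, θ1=0°, e=1]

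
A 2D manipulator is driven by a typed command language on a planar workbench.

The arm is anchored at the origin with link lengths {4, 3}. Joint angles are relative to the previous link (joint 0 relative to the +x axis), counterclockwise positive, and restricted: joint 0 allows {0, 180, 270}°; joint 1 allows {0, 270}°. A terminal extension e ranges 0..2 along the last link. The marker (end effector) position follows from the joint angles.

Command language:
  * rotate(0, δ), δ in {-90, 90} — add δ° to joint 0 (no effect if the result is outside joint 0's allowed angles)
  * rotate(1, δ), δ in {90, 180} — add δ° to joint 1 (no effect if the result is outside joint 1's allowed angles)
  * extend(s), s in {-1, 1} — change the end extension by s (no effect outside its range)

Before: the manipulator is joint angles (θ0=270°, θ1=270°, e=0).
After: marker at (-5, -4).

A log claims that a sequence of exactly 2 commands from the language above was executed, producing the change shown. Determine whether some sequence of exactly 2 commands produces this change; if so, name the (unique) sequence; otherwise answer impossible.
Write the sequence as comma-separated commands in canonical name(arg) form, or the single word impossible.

begin: joint angles (θ0=270°, θ1=270°, e=0)
1. extend(1) → joint angles (θ0=270°, θ1=270°, e=1)
2. extend(1) → joint angles (θ0=270°, θ1=270°, e=2)
no other 2-command option fits: unique.

extend(1), extend(1)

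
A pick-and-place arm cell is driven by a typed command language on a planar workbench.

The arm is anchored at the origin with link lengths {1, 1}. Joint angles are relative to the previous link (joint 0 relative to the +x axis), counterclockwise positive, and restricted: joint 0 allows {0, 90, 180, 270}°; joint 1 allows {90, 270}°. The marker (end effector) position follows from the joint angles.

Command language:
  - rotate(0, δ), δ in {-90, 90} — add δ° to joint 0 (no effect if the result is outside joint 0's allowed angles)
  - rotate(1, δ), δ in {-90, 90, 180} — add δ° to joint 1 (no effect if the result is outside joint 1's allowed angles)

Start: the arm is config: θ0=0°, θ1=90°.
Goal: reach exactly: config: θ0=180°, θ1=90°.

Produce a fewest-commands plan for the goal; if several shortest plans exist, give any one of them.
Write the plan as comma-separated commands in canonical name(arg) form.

rotate(0, 90), rotate(0, 90)

start: config: θ0=0°, θ1=90°
[1] after rotate(0, 90): config: θ0=90°, θ1=90°
[2] after rotate(0, 90): config: θ0=180°, θ1=90°
nothing shorter than 2 reaches the goal.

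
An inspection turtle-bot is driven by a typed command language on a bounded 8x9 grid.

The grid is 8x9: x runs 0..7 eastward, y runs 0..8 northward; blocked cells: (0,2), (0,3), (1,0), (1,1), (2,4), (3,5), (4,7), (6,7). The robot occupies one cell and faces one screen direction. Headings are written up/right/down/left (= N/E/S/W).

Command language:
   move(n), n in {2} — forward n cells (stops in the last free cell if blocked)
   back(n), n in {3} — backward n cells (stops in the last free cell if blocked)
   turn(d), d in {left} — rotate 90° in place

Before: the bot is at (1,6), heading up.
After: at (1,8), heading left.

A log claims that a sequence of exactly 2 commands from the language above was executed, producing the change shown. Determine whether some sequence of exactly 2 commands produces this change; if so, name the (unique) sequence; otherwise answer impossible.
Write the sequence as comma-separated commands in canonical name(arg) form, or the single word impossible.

move(2), turn(left)

key: running turn(left) before move(2) would end elsewhere — order is forced
initial: at (1,6), heading up
step 1 (move(2)): at (1,8), heading up
step 2 (turn(left)): at (1,8), heading left
uniquely the one of 9 2-step routes that fits.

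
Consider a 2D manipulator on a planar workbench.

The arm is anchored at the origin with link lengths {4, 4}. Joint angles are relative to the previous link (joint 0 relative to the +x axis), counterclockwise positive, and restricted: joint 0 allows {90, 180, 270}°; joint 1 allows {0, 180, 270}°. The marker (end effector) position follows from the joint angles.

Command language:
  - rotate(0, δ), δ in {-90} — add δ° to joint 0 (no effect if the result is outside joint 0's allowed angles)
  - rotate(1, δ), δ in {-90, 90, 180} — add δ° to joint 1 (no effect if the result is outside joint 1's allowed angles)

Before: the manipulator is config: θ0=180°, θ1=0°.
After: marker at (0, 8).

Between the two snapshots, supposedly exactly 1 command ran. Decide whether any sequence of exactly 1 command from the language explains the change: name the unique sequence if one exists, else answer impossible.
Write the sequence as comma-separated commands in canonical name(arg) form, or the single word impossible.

rotate(0, -90)

t0: config: θ0=180°, θ1=0°
step 1 (rotate(0, -90)): config: θ0=90°, θ1=0°
uniquely the one of 4 1-step routes that fits.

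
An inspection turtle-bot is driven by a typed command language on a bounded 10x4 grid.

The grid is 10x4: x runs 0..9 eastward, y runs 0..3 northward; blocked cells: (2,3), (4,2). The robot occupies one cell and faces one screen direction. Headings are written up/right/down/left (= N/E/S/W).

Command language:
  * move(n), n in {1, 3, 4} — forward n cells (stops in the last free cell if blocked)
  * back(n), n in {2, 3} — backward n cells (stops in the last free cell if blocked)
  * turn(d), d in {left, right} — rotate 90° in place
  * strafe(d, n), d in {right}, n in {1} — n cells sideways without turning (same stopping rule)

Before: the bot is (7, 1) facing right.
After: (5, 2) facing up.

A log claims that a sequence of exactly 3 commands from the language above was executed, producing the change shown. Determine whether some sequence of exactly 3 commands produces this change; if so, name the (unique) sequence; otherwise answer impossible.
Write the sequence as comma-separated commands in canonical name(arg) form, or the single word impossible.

back(2), turn(left), move(1)

key: order matters: swapping back(2) and move(1) lands elsewhere
start: (7, 1) facing right
step 1 (back(2)): (5, 1) facing right
step 2 (turn(left)): (5, 1) facing up
step 3 (move(1)): (5, 2) facing up
uniquely the one of 512 3-step routes that fits.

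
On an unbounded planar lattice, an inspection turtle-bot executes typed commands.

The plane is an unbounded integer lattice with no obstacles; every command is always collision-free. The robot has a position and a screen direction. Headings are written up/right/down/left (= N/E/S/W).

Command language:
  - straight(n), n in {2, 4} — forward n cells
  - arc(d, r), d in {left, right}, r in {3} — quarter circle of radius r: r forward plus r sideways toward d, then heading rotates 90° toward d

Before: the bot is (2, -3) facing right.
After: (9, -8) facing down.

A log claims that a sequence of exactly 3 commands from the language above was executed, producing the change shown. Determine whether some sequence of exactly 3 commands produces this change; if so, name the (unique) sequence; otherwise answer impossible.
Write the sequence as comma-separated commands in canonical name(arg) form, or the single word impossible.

straight(4), arc(right, 3), straight(2)

key: order matters: swapping straight(4) and straight(2) lands elsewhere
from: (2, -3) facing right
step 1 (straight(4)): (6, -3) facing right
step 2 (arc(right, 3)): (9, -6) facing down
step 3 (straight(2)): (9, -8) facing down
all 64 alternatives checked — unique.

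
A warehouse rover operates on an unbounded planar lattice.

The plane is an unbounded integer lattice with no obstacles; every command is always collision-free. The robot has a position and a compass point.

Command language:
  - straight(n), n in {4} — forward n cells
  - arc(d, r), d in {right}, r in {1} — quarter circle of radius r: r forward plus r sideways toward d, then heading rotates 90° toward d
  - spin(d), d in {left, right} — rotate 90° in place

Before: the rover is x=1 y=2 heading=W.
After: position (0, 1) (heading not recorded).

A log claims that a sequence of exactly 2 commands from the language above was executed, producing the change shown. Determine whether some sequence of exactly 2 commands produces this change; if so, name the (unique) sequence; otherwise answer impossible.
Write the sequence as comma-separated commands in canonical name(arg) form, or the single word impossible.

spin(left), arc(right, 1)

key: running arc(right, 1) before spin(left) would end elsewhere — order is forced
start: x=1 y=2 heading=W
1. spin(left) → x=1 y=2 heading=S
2. arc(right, 1) → x=0 y=1 heading=W
uniquely the one of 16 2-step routes that fits.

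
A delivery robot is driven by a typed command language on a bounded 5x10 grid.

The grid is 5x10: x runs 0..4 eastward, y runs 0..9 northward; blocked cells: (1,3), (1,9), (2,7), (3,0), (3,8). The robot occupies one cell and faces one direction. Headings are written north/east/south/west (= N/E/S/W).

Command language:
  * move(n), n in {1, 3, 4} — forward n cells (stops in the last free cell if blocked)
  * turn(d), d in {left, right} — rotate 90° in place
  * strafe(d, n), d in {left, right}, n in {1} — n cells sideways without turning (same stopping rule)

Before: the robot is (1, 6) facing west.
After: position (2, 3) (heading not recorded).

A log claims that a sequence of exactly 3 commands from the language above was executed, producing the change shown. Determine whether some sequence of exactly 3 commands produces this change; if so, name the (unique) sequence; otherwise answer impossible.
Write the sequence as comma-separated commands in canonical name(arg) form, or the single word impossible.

key: order matters: swapping turn(left) and move(3) lands elsewhere
start: (1, 6) facing west
t=1 turn(left) ⇒ (1, 6) facing south
t=2 strafe(left, 1) ⇒ (2, 6) facing south
t=3 move(3) ⇒ (2, 3) facing south
no other 3-command option fits: unique.

turn(left), strafe(left, 1), move(3)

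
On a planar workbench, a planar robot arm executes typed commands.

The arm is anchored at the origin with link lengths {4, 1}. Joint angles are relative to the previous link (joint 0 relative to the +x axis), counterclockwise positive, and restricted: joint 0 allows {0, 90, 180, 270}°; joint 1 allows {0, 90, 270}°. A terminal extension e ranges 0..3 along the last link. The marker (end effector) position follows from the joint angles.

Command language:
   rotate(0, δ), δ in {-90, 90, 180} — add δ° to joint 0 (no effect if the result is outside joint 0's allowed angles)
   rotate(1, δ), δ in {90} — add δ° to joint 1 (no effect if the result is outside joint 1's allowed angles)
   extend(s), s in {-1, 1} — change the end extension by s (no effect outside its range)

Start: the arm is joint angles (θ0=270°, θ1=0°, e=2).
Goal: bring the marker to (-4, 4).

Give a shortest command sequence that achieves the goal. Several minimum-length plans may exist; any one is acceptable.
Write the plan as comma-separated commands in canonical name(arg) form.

extend(1), rotate(1, 90), rotate(0, 180)

start: joint angles (θ0=270°, θ1=0°, e=2)
[1] after extend(1): joint angles (θ0=270°, θ1=0°, e=3)
[2] after rotate(1, 90): joint angles (θ0=270°, θ1=90°, e=3)
[3] after rotate(0, 180): joint angles (θ0=90°, θ1=90°, e=3)
shorter routes all fall short; 3 is best.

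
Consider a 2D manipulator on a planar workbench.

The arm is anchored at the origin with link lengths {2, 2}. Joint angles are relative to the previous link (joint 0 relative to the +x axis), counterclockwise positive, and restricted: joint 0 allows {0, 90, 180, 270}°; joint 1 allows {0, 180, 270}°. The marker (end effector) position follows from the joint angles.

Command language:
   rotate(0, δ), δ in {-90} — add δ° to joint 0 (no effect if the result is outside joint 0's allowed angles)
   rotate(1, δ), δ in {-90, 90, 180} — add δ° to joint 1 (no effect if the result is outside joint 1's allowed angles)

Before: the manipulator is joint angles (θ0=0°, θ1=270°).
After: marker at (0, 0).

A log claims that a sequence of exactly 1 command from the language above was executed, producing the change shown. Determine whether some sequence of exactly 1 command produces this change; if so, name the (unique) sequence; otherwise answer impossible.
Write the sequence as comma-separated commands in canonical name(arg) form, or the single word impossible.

start: joint angles (θ0=0°, θ1=270°)
step 1 (rotate(1, -90)): joint angles (θ0=0°, θ1=180°)
all 4 alternatives checked — unique.

rotate(1, -90)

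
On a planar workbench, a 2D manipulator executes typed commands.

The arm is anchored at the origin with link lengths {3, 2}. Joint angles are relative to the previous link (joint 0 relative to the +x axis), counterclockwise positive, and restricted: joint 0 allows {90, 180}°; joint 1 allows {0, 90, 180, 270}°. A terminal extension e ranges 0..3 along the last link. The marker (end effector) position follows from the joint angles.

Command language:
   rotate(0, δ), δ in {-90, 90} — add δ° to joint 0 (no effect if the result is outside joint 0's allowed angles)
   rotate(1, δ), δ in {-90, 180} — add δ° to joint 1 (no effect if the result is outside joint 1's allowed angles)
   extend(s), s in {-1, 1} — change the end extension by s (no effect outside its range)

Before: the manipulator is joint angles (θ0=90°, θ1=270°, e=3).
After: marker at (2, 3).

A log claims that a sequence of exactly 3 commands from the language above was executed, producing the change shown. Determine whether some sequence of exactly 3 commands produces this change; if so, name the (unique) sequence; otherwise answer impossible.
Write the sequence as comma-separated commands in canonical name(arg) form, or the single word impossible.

extend(-1), extend(-1), extend(-1)

start: joint angles (θ0=90°, θ1=270°, e=3)
1. extend(-1) → joint angles (θ0=90°, θ1=270°, e=2)
2. extend(-1) → joint angles (θ0=90°, θ1=270°, e=1)
3. extend(-1) → joint angles (θ0=90°, θ1=270°, e=0)
no rival 3-sequence matches.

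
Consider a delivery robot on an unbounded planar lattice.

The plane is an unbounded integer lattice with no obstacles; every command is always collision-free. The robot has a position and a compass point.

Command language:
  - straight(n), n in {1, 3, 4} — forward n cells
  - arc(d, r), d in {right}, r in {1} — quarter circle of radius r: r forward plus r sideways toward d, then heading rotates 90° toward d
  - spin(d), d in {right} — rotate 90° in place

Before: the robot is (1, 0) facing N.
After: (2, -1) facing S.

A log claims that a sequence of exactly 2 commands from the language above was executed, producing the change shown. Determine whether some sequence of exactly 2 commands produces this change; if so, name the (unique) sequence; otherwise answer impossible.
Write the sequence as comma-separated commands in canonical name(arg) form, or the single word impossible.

key: cell and facing (now S) both changed — the 2 commands mix motion and turning
from: (1, 0) facing N
t=1 spin(right) ⇒ (1, 0) facing E
t=2 arc(right, 1) ⇒ (2, -1) facing S
uniquely the one of 25 2-step routes that fits.

spin(right), arc(right, 1)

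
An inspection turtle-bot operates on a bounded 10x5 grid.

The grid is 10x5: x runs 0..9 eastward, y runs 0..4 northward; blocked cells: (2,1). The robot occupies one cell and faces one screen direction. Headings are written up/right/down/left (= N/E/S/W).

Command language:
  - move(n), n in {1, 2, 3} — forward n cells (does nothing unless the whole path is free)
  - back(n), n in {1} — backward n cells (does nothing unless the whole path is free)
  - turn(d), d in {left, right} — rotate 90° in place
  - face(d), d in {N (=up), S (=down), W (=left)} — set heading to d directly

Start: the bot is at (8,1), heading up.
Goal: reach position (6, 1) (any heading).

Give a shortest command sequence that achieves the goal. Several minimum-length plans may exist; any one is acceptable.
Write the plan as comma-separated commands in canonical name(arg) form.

t0: at (8,1), heading up
1. face(W) → at (8,1), heading left
2. move(2) → at (6,1), heading left
nothing shorter than 2 reaches the goal.

face(W), move(2)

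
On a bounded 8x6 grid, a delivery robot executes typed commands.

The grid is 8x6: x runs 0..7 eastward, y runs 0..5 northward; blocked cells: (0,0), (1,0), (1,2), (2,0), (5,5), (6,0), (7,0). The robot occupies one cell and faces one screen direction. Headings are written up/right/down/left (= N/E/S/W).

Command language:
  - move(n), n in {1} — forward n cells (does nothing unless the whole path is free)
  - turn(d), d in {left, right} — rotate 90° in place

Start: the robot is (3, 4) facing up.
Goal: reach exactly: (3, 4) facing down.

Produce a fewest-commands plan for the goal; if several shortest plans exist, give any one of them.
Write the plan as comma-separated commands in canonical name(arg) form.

turn(right), turn(right)

t0: (3, 4) facing up
t=1 turn(right) ⇒ (3, 4) facing right
t=2 turn(right) ⇒ (3, 4) facing down
no 1-step plan works, so 2 is optimal.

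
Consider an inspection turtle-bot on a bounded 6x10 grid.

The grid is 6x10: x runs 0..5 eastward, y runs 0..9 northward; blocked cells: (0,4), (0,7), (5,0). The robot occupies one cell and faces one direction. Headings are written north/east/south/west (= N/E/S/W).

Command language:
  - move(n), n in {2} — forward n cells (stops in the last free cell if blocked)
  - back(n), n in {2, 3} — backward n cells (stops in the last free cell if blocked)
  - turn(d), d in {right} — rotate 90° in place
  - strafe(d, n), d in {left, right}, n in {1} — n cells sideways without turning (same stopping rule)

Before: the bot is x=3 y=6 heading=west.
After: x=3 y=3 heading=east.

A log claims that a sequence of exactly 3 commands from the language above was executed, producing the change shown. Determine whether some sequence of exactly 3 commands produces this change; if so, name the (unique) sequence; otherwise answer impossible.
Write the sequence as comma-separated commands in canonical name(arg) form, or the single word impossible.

turn(right), back(3), turn(right)

key: position moved to (3,3) AND the heading swung to E — translation plus rotation needed
from: x=3 y=6 heading=west
step 1 (turn(right)): x=3 y=6 heading=north
step 2 (back(3)): x=3 y=3 heading=north
step 3 (turn(right)): x=3 y=3 heading=east
no other 3-command option fits: unique.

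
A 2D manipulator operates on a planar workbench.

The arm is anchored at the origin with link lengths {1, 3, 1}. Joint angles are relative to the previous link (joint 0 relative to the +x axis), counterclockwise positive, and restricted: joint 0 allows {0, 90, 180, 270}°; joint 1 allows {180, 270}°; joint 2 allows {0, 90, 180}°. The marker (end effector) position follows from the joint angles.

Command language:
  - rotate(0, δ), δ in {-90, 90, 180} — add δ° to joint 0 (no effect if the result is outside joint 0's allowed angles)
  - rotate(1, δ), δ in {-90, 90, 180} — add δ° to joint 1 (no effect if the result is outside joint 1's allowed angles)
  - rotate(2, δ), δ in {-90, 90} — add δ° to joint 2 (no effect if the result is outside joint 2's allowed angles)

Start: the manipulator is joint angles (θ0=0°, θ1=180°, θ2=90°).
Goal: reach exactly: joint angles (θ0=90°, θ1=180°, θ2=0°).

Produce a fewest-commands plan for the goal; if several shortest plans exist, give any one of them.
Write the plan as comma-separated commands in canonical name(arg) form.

t0: joint angles (θ0=0°, θ1=180°, θ2=90°)
[1] after rotate(2, -90): joint angles (θ0=0°, θ1=180°, θ2=0°)
[2] after rotate(0, 90): joint angles (θ0=90°, θ1=180°, θ2=0°)
no 1-step plan works, so 2 is optimal.

rotate(2, -90), rotate(0, 90)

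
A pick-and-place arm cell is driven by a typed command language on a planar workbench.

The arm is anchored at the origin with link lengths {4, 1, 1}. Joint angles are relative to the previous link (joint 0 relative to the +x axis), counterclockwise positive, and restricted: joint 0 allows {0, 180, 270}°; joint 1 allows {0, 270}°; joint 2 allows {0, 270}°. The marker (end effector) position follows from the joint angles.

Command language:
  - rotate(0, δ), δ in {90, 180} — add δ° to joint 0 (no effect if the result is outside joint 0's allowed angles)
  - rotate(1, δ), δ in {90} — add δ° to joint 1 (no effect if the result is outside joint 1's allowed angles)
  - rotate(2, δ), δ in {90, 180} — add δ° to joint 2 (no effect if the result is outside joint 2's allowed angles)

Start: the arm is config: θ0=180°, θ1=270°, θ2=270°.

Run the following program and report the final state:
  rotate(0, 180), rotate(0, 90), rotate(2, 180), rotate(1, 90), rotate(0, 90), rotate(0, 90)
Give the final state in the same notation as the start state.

config: θ0=0°, θ1=0°, θ2=270°

begin: config: θ0=180°, θ1=270°, θ2=270°
t=1 rotate(0, 180) ⇒ config: θ0=0°, θ1=270°, θ2=270°
t=2 rotate(0, 90) ⇒ config: θ0=0°, θ1=270°, θ2=270°
t=3 rotate(2, 180) ⇒ config: θ0=0°, θ1=270°, θ2=270°
t=4 rotate(1, 90) ⇒ config: θ0=0°, θ1=0°, θ2=270°
t=5 rotate(0, 90) ⇒ config: θ0=0°, θ1=0°, θ2=270°
t=6 rotate(0, 90) ⇒ config: θ0=0°, θ1=0°, θ2=270°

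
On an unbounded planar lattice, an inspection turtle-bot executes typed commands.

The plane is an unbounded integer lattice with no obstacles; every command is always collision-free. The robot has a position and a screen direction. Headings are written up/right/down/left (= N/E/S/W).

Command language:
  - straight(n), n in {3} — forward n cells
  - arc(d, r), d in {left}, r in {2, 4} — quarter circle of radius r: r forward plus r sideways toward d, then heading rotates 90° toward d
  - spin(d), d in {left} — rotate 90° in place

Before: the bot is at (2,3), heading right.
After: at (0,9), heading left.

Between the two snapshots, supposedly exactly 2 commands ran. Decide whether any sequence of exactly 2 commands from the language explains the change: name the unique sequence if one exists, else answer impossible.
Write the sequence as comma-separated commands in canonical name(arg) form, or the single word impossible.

arc(left, 2), arc(left, 4)

key: order matters: swapping arc(left, 2) and arc(left, 4) lands elsewhere
initial: at (2,3), heading right
step 1 (arc(left, 2)): at (4,5), heading up
step 2 (arc(left, 4)): at (0,9), heading left
no rival 2-sequence matches.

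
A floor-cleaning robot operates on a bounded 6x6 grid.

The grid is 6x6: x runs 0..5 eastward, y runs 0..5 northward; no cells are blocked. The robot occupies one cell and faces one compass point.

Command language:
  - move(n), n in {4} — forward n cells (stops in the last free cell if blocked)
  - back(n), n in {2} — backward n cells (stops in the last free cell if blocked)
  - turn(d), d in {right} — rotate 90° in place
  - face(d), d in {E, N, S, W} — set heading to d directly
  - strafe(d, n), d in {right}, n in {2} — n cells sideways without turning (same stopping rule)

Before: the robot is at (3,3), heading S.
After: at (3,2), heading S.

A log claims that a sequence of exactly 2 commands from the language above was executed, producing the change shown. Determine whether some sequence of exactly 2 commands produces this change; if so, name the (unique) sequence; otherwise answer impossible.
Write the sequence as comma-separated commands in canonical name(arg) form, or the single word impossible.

key: running back(2) before move(4) would end elsewhere — order is forced
begin: at (3,3), heading S
t=1 move(4) ⇒ at (3,0), heading S
t=2 back(2) ⇒ at (3,2), heading S
uniquely the one of 64 2-step routes that fits.

move(4), back(2)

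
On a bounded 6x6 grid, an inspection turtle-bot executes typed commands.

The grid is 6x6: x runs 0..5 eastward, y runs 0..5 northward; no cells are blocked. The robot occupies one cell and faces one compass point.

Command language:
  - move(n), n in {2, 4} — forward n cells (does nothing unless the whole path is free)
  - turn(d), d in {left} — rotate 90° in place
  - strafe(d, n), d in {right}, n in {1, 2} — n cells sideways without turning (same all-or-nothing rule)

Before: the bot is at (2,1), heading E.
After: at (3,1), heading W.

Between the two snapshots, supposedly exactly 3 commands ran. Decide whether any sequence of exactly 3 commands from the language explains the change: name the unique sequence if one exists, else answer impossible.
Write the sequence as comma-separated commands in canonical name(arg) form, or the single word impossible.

turn(left), strafe(right, 1), turn(left)

key: position moved to (3,1) AND the heading swung to W — translation plus rotation needed
begin: at (2,1), heading E
1. turn(left) → at (2,1), heading N
2. strafe(right, 1) → at (3,1), heading N
3. turn(left) → at (3,1), heading W
uniquely the one of 125 3-step routes that fits.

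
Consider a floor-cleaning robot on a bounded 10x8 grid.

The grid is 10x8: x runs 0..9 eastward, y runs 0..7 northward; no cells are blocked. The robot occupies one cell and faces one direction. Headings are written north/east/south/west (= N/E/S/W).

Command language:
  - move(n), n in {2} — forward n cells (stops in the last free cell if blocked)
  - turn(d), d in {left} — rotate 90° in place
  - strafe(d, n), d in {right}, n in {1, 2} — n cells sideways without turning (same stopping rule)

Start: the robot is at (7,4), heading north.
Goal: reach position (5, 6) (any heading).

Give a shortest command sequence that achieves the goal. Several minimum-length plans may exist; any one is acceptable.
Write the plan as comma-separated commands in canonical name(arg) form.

turn(left), move(2), strafe(right, 2)

start: at (7,4), heading north
[1] after turn(left): at (7,4), heading west
[2] after move(2): at (5,4), heading west
[3] after strafe(right, 2): at (5,6), heading west
no 2-step plan works, so 3 is optimal.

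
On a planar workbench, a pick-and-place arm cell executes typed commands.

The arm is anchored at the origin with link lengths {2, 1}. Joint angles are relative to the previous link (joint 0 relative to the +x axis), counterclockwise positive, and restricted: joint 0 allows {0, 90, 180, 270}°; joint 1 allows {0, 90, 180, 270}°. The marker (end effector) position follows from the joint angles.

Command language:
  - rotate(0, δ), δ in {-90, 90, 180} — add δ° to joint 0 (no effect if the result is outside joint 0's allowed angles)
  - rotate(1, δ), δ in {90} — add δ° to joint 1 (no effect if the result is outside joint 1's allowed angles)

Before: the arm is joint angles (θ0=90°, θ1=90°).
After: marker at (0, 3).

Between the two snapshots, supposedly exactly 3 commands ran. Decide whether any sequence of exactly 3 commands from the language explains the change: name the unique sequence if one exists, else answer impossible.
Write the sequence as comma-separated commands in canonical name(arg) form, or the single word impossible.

begin: joint angles (θ0=90°, θ1=90°)
1. rotate(1, 90) → joint angles (θ0=90°, θ1=180°)
2. rotate(1, 90) → joint angles (θ0=90°, θ1=270°)
3. rotate(1, 90) → joint angles (θ0=90°, θ1=0°)
uniquely the one of 64 3-step routes that fits.

rotate(1, 90), rotate(1, 90), rotate(1, 90)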